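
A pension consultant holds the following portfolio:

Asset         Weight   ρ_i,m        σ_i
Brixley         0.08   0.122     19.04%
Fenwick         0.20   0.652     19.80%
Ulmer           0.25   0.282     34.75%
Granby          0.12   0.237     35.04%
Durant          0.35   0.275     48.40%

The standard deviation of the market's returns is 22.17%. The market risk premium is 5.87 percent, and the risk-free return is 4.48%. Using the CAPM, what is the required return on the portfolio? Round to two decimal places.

7.36%

β_Brixley = 0.122 × 19.04% / 22.17% = 0.1048
β_Fenwick = 0.652 × 19.80% / 22.17% = 0.5823
β_Ulmer = 0.282 × 34.75% / 22.17% = 0.4420
β_Granby = 0.237 × 35.04% / 22.17% = 0.3746
β_Durant = 0.275 × 48.40% / 22.17% = 0.6004
β_P = Σ w_i β_i = 0.08×0.1048 + 0.20×0.5823 + 0.25×0.4420 + 0.12×0.3746 + 0.35×0.6004 = 0.4904
E(R_P) = R_f + β_P × MRP = 4.48% + 0.4904 × 5.87% = 7.36%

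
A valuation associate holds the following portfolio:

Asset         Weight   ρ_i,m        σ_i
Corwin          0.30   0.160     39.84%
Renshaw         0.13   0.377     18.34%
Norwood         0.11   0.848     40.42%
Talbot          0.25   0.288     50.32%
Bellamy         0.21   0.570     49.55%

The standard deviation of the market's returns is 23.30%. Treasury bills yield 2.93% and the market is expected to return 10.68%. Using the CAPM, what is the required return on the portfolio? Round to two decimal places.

β_Corwin = 0.160 × 39.84% / 23.30% = 0.2736
β_Renshaw = 0.377 × 18.34% / 23.30% = 0.2967
β_Norwood = 0.848 × 40.42% / 23.30% = 1.4711
β_Talbot = 0.288 × 50.32% / 23.30% = 0.6220
β_Bellamy = 0.570 × 49.55% / 23.30% = 1.2122
β_P = Σ w_i β_i = 0.30×0.2736 + 0.13×0.2967 + 0.11×1.4711 + 0.25×0.6220 + 0.21×1.2122 = 0.6925
MRP = 10.68% − 2.93% = 7.75%
E(R_P) = R_f + β_P × MRP = 2.93% + 0.6925 × 7.75% = 8.30%

8.30%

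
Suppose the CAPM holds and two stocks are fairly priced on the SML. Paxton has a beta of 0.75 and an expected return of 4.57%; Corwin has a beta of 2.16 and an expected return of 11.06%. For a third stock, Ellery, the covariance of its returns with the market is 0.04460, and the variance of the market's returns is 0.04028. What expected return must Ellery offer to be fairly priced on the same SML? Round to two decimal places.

MRP = (11.06% − 4.57%) / (2.16 − 0.75) = 4.6028%
R_f = 4.57% − 0.75 × 4.6028% = 1.1179%
β_Ellery = Cov / Var(R_m) = 0.04460 / 0.04028 = 1.1072
E(R_Ellery) = R_f + β × MRP = 1.1179% + 1.1072 × 4.6028% = 6.21%

6.21%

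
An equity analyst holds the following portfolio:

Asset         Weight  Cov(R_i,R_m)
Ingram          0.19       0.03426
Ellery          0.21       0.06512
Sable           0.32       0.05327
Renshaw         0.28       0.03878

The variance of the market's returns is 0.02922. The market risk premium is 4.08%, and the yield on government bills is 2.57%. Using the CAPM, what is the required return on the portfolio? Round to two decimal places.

9.28%

β_Ingram = 0.03426 / 0.02922 = 1.1725
β_Ellery = 0.06512 / 0.02922 = 2.2286
β_Sable = 0.05327 / 0.02922 = 1.8231
β_Renshaw = 0.03878 / 0.02922 = 1.3272
β_P = Σ w_i β_i = 0.19×1.1725 + 0.21×2.2286 + 0.32×1.8231 + 0.28×1.3272 = 1.6458
E(R_P) = R_f + β_P × MRP = 2.57% + 1.6458 × 4.08% = 9.28%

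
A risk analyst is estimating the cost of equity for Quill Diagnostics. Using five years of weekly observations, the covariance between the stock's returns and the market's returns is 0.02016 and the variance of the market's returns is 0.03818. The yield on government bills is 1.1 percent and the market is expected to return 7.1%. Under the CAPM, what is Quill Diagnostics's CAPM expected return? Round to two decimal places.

4.27%

β = Cov(R_i, R_m) / Var(R_m) = 0.02016 / 0.03818 = 0.5280
MRP = 7.1% − 1.1% = 6.00%
E(R) = R_f + β × MRP = 1.1% + 0.5280 × 6.0% = 4.27%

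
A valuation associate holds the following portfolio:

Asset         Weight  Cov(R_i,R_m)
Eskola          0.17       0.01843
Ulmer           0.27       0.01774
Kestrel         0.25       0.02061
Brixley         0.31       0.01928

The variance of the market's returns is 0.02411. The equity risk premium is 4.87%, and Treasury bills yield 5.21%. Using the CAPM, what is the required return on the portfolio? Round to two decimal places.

β_Eskola = 0.01843 / 0.02411 = 0.7644
β_Ulmer = 0.01774 / 0.02411 = 0.7358
β_Kestrel = 0.02061 / 0.02411 = 0.8548
β_Brixley = 0.01928 / 0.02411 = 0.7997
β_P = Σ w_i β_i = 0.17×0.7644 + 0.27×0.7358 + 0.25×0.8548 + 0.31×0.7997 = 0.7902
E(R_P) = R_f + β_P × MRP = 5.21% + 0.7902 × 4.87% = 9.06%

9.06%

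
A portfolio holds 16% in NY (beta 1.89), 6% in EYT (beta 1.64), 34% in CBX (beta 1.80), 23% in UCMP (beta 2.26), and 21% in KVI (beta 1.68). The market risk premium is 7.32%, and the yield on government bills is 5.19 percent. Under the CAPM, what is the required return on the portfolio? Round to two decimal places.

β_P = Σ w_i β_i = 0.16×1.89 + 0.06×1.64 + 0.34×1.80 + 0.23×2.26 + 0.21×1.68 = 1.8854
E(R_P) = R_f + β_P × MRP = 5.19% + 1.8854 × 7.32% = 18.99%

18.99%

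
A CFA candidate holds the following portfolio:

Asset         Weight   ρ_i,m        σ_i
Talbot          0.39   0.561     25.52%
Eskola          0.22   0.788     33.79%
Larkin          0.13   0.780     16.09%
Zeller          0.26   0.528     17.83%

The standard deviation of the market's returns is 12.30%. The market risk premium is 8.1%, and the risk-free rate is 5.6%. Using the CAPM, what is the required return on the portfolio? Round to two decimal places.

15.82%

β_Talbot = 0.561 × 25.52% / 12.30% = 1.1640
β_Eskola = 0.788 × 33.79% / 12.30% = 2.1648
β_Larkin = 0.780 × 16.09% / 12.30% = 1.0203
β_Zeller = 0.528 × 17.83% / 12.30% = 0.7654
β_P = Σ w_i β_i = 0.39×1.1640 + 0.22×2.1648 + 0.13×1.0203 + 0.26×0.7654 = 1.2619
E(R_P) = R_f + β_P × MRP = 5.6% + 1.2619 × 8.1% = 15.82%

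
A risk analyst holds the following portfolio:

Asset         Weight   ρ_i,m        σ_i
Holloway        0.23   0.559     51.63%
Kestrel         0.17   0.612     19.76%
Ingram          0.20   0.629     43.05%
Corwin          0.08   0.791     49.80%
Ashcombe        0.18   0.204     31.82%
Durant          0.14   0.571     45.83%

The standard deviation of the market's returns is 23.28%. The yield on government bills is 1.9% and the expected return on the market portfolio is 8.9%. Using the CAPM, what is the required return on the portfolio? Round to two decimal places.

8.54%

β_Holloway = 0.559 × 51.63% / 23.28% = 1.2397
β_Kestrel = 0.612 × 19.76% / 23.28% = 0.5195
β_Ingram = 0.629 × 43.05% / 23.28% = 1.1632
β_Corwin = 0.791 × 49.80% / 23.28% = 1.6921
β_Ashcombe = 0.204 × 31.82% / 23.28% = 0.2788
β_Durant = 0.571 × 45.83% / 23.28% = 1.1241
β_P = Σ w_i β_i = 0.23×1.2397 + 0.17×0.5195 + 0.20×1.1632 + 0.08×1.6921 + 0.18×0.2788 + 0.14×1.1241 = 0.9490
MRP = 8.9% − 1.9% = 7.00%
E(R_P) = R_f + β_P × MRP = 1.9% + 0.9490 × 7.0% = 8.54%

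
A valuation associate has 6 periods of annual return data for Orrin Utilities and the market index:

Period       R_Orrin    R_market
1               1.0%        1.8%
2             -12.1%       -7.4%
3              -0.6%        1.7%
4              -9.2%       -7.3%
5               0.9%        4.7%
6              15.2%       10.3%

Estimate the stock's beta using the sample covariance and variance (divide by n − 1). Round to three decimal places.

1.339

Mean R_i = (1.0 − 12.1 − 0.6 − 9.2 + 0.9 + 15.2) / 6 = -0.8000%
Mean R_m = (1.8 − 7.4 + 1.7 − 7.3 + 4.7 + 10.3) / 6 = 0.6333%
Σ(R_i − R̄_i)(R_m − R̄_m) = 321.3100  ⇒  Cov = 321.3100 / 5 = 64.2620
Σ(R_m − R̄_m)² = 239.9533  ⇒  Var(R_m) = 239.9533 / 5 = 47.9907
β = Cov / Var(R_m) = 64.2620 / 47.9907 = 1.3391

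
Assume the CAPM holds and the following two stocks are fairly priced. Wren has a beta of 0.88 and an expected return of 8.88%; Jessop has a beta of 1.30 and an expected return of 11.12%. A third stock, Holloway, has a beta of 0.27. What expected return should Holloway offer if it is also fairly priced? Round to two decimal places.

5.63%

MRP (SML slope) = (11.12% − 8.88%) / (1.30 − 0.88) = 2.24% / 0.42 = 5.3333%
R_f (intercept) = 8.88% − 0.88 × 5.3333% = 4.1867%
E(R_Holloway) = R_f + β × MRP = 4.1867% + 0.27 × 5.3333% = 5.63%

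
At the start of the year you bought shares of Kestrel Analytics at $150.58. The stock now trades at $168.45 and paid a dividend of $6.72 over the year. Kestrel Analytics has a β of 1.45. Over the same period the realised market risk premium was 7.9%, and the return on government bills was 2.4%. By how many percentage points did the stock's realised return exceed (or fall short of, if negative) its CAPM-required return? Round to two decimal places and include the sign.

Realised HPR = (P1 + D1 − P0) / P0 = (168.45 + 6.72 − 150.58) / 150.58 = 24.59 / 150.58 = 16.3302%
CAPM required = R_f + β·MRP = 2.4% + 1.45 × 7.9% = 13.8550%
α = realised − required = 16.3302% − 13.8550% = +2.48%

+2.48%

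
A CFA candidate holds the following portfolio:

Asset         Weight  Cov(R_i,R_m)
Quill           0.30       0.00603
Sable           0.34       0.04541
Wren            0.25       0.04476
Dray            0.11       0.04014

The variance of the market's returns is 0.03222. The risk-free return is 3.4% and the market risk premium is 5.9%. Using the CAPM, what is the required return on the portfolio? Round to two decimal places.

9.42%

β_Quill = 0.00603 / 0.03222 = 0.1872
β_Sable = 0.04541 / 0.03222 = 1.4094
β_Wren = 0.04476 / 0.03222 = 1.3892
β_Dray = 0.04014 / 0.03222 = 1.2458
β_P = Σ w_i β_i = 0.30×0.1872 + 0.34×1.4094 + 0.25×1.3892 + 0.11×1.2458 = 1.0197
E(R_P) = R_f + β_P × MRP = 3.4% + 1.0197 × 5.9% = 9.42%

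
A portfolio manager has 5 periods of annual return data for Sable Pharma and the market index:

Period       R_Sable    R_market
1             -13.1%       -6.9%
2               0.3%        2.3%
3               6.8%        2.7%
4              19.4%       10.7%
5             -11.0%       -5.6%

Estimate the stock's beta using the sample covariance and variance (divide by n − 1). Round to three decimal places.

Mean R_i = (-13.1 + 0.3 + 6.8 + 19.4 − 11.0) / 5 = 0.4800%
Mean R_m = (-6.9 + 2.3 + 2.7 + 10.7 − 5.6) / 5 = 0.6400%
Σ(R_i − R̄_i)(R_m − R̄_m) = 377.0840  ⇒  Cov = 377.0840 / 4 = 94.2710
Σ(R_m − R̄_m)² = 203.9920  ⇒  Var(R_m) = 203.9920 / 4 = 50.9980
β = Cov / Var(R_m) = 94.2710 / 50.9980 = 1.8485

1.849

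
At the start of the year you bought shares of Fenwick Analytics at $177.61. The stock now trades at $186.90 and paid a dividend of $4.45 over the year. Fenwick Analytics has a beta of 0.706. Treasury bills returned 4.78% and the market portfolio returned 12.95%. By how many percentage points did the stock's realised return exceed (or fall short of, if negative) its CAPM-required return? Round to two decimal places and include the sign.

-2.81%

Realised HPR = (P1 + D1 − P0) / P0 = (186.90 + 4.45 − 177.61) / 177.61 = 13.74 / 177.61 = 7.7361%
MRP = 12.95% − 4.78% = 8.17%
CAPM required = R_f + β·MRP = 4.78% + 0.706 × 8.17% = 10.54802%
α = realised − required = 7.7361% − 10.54802% = -2.81%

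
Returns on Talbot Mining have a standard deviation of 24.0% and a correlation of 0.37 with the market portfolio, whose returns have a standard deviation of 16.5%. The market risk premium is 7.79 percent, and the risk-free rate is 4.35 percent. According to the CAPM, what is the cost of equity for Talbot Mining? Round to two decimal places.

β = ρ × σ_i / σ_m = 0.37 × 24.0% / 16.5% = 0.5382
E(R) = 4.35% + 0.5382 × 7.79% = 8.54%

8.54%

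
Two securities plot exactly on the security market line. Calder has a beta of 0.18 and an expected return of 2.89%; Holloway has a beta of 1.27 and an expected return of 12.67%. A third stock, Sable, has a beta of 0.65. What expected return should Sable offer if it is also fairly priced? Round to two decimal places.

7.11%

MRP (SML slope) = (12.67% − 2.89%) / (1.27 − 0.18) = 9.78% / 1.09 = 8.9725%
R_f (intercept) = 2.89% − 0.18 × 8.9725% = 1.2750%
E(R_Sable) = R_f + β × MRP = 1.2750% + 0.65 × 8.9725% = 7.11%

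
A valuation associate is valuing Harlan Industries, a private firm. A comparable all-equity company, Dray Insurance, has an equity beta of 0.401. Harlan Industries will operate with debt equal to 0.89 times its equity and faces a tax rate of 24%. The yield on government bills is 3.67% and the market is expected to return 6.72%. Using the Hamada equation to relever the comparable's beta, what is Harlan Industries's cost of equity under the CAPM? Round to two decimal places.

5.72%

β_L = β_U × [1 + (1 − t)(D/E)] = 0.401 × [1 + (1 − 0.24) × 0.89]
    = 0.401 × [1 + 0.76 × 0.89] = 0.401 × 1.6764 = 0.6722
MRP = 6.72% − 3.67% = 3.05%
E(R) = R_f + β_L × MRP = 3.67% + 0.6722 × 3.05% = 5.72%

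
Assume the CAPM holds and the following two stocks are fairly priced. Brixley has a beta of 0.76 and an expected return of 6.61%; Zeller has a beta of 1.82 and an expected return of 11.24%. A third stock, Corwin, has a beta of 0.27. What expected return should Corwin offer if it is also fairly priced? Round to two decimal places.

4.47%

MRP (SML slope) = (11.24% − 6.61%) / (1.82 − 0.76) = 4.63% / 1.06 = 4.3679%
R_f (intercept) = 6.61% − 0.76 × 4.3679% = 3.2904%
E(R_Corwin) = R_f + β × MRP = 3.2904% + 0.27 × 4.3679% = 4.47%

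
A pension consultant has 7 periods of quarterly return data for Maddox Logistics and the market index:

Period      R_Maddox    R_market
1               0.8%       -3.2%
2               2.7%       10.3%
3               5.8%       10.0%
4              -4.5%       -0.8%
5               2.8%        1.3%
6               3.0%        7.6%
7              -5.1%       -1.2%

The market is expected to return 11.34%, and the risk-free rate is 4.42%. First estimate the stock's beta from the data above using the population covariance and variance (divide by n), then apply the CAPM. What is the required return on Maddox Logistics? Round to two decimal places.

7.98%

Mean R_i = (0.8 + 2.7 + 5.8 − 4.5 + 2.8 + 3.0 − 5.1) / 7 = 0.7857%
Mean R_m = (-3.2 + 10.3 + 10.0 − 0.8 + 1.3 + 7.6 − 1.2) / 7 = 3.4286%
Σ(R_i − R̄_i)(R_m − R̄_m) = 100.5529  ⇒  Cov = 100.5529 / 7 = 14.3647
Σ(R_m − R̄_m)² = 195.5743  ⇒  Var(R_m) = 195.5743 / 7 = 27.9392
β = Cov / Var(R_m) = 14.3647 / 27.9392 = 0.5141
MRP = 11.34% − 4.42% = 6.92%
E(R) = R_f + β × MRP = 4.42% + 0.5141 × 6.92% = 7.98%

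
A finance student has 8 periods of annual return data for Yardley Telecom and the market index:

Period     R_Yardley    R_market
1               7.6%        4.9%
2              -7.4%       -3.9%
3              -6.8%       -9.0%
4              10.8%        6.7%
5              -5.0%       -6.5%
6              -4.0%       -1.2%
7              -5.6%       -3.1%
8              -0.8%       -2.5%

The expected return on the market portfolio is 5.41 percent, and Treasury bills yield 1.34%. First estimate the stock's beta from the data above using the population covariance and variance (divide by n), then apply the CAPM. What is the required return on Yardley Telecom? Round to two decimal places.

6.19%

Mean R_i = (7.6 − 7.4 − 6.8 + 10.8 − 5.0 − 4.0 − 5.6 − 0.8) / 8 = -1.4000%
Mean R_m = (4.9 − 3.9 − 9.0 + 6.7 − 6.5 − 1.2 − 3.1 − 2.5) / 8 = -1.8250%
Σ(R_i − R̄_i)(R_m − R̄_m) = 235.8800  ⇒  Cov = 235.8800 / 8 = 29.4850
Σ(R_m − R̄_m)² = 198.0150  ⇒  Var(R_m) = 198.0150 / 8 = 24.7519
β = Cov / Var(R_m) = 29.4850 / 24.7519 = 1.1912
MRP = 5.41% − 1.34% = 4.07%
E(R) = R_f + β × MRP = 1.34% + 1.1912 × 4.07% = 6.19%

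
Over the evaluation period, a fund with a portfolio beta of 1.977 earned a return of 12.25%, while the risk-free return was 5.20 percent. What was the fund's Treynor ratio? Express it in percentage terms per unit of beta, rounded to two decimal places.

Treynor = (R_P − R_f) / β_P = (12.25% − 5.20%) / 1.9770 = 7.05% / 1.9770 = 3.57%

3.57%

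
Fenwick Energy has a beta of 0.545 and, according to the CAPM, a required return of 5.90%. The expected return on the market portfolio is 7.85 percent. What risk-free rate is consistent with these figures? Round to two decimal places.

E(R) = R_f + β(E(R_m) − R_f) = R_f(1 − β) + β·E(R_m)
5.90% = R_f × (1 − 0.545) + 0.545 × 7.85%
5.90% = R_f × 0.455 + 4.27825%
R_f = (5.90% − 4.27825%) / 0.455 = 3.56%

3.56%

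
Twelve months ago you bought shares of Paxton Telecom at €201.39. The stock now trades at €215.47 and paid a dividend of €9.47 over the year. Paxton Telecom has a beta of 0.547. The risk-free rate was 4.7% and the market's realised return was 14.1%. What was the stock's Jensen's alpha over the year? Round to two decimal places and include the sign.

+1.85%

Realised HPR = (P1 + D1 − P0) / P0 = (215.47 + 9.47 − 201.39) / 201.39 = 23.55 / 201.39 = 11.6937%
MRP = 14.1% − 4.7% = 9.40%
CAPM required = R_f + β·MRP = 4.7% + 0.547 × 9.4% = 9.8418%
α = realised − required = 11.6937% − 9.8418% = +1.85%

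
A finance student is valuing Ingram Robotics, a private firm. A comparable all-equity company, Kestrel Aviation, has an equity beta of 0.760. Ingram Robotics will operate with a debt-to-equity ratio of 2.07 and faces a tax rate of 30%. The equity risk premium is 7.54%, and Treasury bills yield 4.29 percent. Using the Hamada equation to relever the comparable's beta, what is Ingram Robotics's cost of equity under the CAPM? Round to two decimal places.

18.32%

β_L = β_U × [1 + (1 − t)(D/E)] = 0.760 × [1 + (1 − 0.30) × 2.07]
    = 0.760 × [1 + 0.70 × 2.07] = 0.760 × 2.4490 = 1.8612
E(R) = R_f + β_L × MRP = 4.29% + 1.8612 × 7.54% = 18.32%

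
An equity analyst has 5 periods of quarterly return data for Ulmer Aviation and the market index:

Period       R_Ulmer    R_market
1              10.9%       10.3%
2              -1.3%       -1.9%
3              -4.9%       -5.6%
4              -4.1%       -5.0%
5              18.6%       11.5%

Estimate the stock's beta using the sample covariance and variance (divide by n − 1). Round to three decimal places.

1.213

Mean R_i = (10.9 − 1.3 − 4.9 − 4.1 + 18.6) / 5 = 3.8400%
Mean R_m = (10.3 − 1.9 − 5.6 − 5.0 + 11.5) / 5 = 1.8600%
Σ(R_i − R̄_i)(R_m − R̄_m) = 340.8680  ⇒  Cov = 340.8680 / 4 = 85.2170
Σ(R_m − R̄_m)² = 281.0120  ⇒  Var(R_m) = 281.0120 / 4 = 70.2530
β = Cov / Var(R_m) = 85.2170 / 70.2530 = 1.2130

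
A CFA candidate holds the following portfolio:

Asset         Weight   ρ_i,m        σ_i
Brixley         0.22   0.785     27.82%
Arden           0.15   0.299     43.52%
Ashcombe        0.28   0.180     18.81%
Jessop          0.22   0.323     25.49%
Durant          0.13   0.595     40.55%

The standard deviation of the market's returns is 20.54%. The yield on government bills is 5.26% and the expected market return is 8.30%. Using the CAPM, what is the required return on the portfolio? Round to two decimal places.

7.13%

β_Brixley = 0.785 × 27.82% / 20.54% = 1.0632
β_Arden = 0.299 × 43.52% / 20.54% = 0.6335
β_Ashcombe = 0.180 × 18.81% / 20.54% = 0.1648
β_Jessop = 0.323 × 25.49% / 20.54% = 0.4008
β_Durant = 0.595 × 40.55% / 20.54% = 1.1746
β_P = Σ w_i β_i = 0.22×1.0632 + 0.15×0.6335 + 0.28×0.1648 + 0.22×0.4008 + 0.13×1.1746 = 0.6159
MRP = 8.30% − 5.26% = 3.04%
E(R_P) = R_f + β_P × MRP = 5.26% + 0.6159 × 3.04% = 7.13%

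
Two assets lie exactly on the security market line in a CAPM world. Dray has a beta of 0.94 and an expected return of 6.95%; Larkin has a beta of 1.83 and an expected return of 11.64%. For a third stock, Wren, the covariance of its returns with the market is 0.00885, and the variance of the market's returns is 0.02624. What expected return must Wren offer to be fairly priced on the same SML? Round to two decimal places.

3.77%

MRP = (11.64% − 6.95%) / (1.83 − 0.94) = 5.2697%
R_f = 6.95% − 0.94 × 5.2697% = 1.9965%
β_Wren = Cov / Var(R_m) = 0.00885 / 0.02624 = 0.3373
E(R_Wren) = R_f + β × MRP = 1.9965% + 0.3373 × 5.2697% = 3.77%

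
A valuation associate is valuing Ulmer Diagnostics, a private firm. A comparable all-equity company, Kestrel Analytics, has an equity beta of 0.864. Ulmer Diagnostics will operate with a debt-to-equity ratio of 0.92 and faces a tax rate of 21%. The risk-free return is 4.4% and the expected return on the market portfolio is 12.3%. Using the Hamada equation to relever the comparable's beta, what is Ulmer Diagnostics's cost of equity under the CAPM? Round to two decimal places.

β_L = β_U × [1 + (1 − t)(D/E)] = 0.864 × [1 + (1 − 0.21) × 0.92]
    = 0.864 × [1 + 0.79 × 0.92] = 0.864 × 1.7268 = 1.4920
MRP = 12.3% − 4.4% = 7.90%
E(R) = R_f + β_L × MRP = 4.4% + 1.4920 × 7.9% = 16.19%

16.19%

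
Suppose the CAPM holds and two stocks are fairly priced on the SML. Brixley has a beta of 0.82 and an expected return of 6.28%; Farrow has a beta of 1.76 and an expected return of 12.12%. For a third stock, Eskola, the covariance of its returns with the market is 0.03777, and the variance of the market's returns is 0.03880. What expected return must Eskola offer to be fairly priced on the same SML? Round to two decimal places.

MRP = (12.12% − 6.28%) / (1.76 − 0.82) = 6.2128%
R_f = 6.28% − 0.82 × 6.2128% = 1.1855%
β_Eskola = Cov / Var(R_m) = 0.03777 / 0.03880 = 0.9735
E(R_Eskola) = R_f + β × MRP = 1.1855% + 0.9735 × 6.2128% = 7.23%

7.23%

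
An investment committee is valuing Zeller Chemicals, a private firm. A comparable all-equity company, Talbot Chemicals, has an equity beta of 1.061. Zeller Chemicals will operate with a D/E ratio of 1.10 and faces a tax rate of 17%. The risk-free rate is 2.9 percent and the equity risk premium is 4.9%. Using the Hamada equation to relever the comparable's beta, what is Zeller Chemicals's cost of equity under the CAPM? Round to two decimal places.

β_L = β_U × [1 + (1 − t)(D/E)] = 1.061 × [1 + (1 − 0.17) × 1.10]
    = 1.061 × [1 + 0.83 × 1.10] = 1.061 × 1.9130 = 2.0297
E(R) = R_f + β_L × MRP = 2.9% + 2.0297 × 4.9% = 12.85%

12.85%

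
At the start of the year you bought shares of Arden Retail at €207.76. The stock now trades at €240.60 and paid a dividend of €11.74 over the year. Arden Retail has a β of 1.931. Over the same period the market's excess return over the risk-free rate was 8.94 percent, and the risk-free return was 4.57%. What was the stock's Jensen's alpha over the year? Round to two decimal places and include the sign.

Realised HPR = (P1 + D1 − P0) / P0 = (240.60 + 11.74 − 207.76) / 207.76 = 44.58 / 207.76 = 21.4575%
CAPM required = R_f + β·MRP = 4.57% + 1.931 × 8.94% = 21.83314%
α = realised − required = 21.4575% − 21.83314% = -0.38%

-0.38%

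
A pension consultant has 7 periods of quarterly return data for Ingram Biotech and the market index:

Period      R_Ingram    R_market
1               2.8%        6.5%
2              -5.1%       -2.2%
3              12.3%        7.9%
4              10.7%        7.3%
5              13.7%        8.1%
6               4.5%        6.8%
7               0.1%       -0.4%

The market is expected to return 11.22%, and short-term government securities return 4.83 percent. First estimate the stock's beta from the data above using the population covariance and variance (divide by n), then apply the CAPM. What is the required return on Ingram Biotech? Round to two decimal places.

13.97%

Mean R_i = (2.8 − 5.1 + 12.3 + 10.7 + 13.7 + 4.5 + 0.1) / 7 = 5.5714%
Mean R_m = (6.5 − 2.2 + 7.9 + 7.3 + 8.1 + 6.8 − 0.4) / 7 = 4.8571%
Σ(R_i − R̄_i)(R_m − R̄_m) = 156.8014  ⇒  Cov = 156.8014 / 7 = 22.4002
Σ(R_m − R̄_m)² = 109.6571  ⇒  Var(R_m) = 109.6571 / 7 = 15.6653
β = Cov / Var(R_m) = 22.4002 / 15.6653 = 1.4299
MRP = 11.22% − 4.83% = 6.39%
E(R) = R_f + β × MRP = 4.83% + 1.4299 × 6.39% = 13.97%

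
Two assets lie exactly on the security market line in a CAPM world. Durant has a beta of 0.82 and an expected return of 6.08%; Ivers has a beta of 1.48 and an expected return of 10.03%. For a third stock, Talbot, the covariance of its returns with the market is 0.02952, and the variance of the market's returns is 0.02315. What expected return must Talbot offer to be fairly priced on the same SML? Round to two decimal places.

8.80%

MRP = (10.03% − 6.08%) / (1.48 − 0.82) = 5.9848%
R_f = 6.08% − 0.82 × 5.9848% = 1.1725%
β_Talbot = Cov / Var(R_m) = 0.02952 / 0.02315 = 1.2752
E(R_Talbot) = R_f + β × MRP = 1.1725% + 1.2752 × 5.9848% = 8.80%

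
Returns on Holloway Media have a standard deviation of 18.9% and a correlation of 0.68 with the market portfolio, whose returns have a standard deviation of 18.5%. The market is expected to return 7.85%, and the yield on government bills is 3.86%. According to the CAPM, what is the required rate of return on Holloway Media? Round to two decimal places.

6.63%

β = ρ × σ_i / σ_m = 0.68 × 18.9% / 18.5% = 0.6947
MRP = 7.85% − 3.86% = 3.99%
E(R) = 3.86% + 0.6947 × 3.99% = 6.63%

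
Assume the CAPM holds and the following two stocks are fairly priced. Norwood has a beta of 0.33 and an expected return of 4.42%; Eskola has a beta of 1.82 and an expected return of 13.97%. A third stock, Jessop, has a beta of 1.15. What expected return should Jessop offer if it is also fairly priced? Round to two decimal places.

MRP (SML slope) = (13.97% − 4.42%) / (1.82 − 0.33) = 9.55% / 1.49 = 6.4094%
R_f (intercept) = 4.42% − 0.33 × 6.4094% = 2.3049%
E(R_Jessop) = R_f + β × MRP = 2.3049% + 1.15 × 6.4094% = 9.68%

9.68%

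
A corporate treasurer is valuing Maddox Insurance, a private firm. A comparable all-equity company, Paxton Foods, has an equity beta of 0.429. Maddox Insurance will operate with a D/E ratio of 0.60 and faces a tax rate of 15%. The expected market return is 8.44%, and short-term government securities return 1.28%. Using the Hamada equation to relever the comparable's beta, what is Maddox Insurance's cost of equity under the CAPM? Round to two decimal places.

5.92%

β_L = β_U × [1 + (1 − t)(D/E)] = 0.429 × [1 + (1 − 0.15) × 0.60]
    = 0.429 × [1 + 0.85 × 0.60] = 0.429 × 1.5100 = 0.6478
MRP = 8.44% − 1.28% = 7.16%
E(R) = R_f + β_L × MRP = 1.28% + 0.6478 × 7.16% = 5.92%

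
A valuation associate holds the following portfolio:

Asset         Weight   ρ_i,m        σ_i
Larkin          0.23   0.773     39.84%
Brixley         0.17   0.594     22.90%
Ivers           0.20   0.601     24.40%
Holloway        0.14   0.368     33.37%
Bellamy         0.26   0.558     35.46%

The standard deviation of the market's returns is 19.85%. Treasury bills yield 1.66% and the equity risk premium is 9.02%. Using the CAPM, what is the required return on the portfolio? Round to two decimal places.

10.38%

β_Larkin = 0.773 × 39.84% / 19.85% = 1.5515
β_Brixley = 0.594 × 22.90% / 19.85% = 0.6853
β_Ivers = 0.601 × 24.40% / 19.85% = 0.7388
β_Holloway = 0.368 × 33.37% / 19.85% = 0.6186
β_Bellamy = 0.558 × 35.46% / 19.85% = 0.9968
β_P = Σ w_i β_i = 0.23×1.5515 + 0.17×0.6853 + 0.20×0.7388 + 0.14×0.6186 + 0.26×0.9968 = 0.9669
E(R_P) = R_f + β_P × MRP = 1.66% + 0.9669 × 9.02% = 10.38%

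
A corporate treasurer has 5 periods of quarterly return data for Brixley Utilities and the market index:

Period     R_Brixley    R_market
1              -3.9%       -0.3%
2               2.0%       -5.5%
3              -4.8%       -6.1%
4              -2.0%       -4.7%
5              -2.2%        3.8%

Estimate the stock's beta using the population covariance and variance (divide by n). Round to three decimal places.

-0.104

Mean R_i = (-3.9 + 2.0 − 4.8 − 2.0 − 2.2) / 5 = -2.1800%
Mean R_m = (-0.3 − 5.5 − 6.1 − 4.7 + 3.8) / 5 = -2.5600%
Σ(R_i − R̄_i)(R_m − R̄_m) = -7.4140  ⇒  Cov = -7.4140 / 5 = -1.4828
Σ(R_m − R̄_m)² = 71.3120  ⇒  Var(R_m) = 71.3120 / 5 = 14.2624
β = Cov / Var(R_m) = -1.4828 / 14.2624 = -0.1040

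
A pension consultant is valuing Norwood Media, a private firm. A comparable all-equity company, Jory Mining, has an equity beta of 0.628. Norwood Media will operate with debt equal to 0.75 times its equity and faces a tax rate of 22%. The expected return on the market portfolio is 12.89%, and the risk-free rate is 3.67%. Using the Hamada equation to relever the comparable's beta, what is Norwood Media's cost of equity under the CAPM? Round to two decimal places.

β_L = β_U × [1 + (1 − t)(D/E)] = 0.628 × [1 + (1 − 0.22) × 0.75]
    = 0.628 × [1 + 0.78 × 0.75] = 0.628 × 1.5850 = 0.9954
MRP = 12.89% − 3.67% = 9.22%
E(R) = R_f + β_L × MRP = 3.67% + 0.9954 × 9.22% = 12.85%

12.85%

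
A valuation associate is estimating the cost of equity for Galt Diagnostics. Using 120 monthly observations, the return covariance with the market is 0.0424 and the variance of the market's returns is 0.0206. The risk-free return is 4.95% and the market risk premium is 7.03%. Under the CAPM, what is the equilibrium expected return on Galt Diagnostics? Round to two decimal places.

19.42%

β = Cov(R_i, R_m) / Var(R_m) = 0.0424 / 0.0206 = 2.0583
E(R) = R_f + β × MRP = 4.95% + 2.0583 × 7.03% = 19.42%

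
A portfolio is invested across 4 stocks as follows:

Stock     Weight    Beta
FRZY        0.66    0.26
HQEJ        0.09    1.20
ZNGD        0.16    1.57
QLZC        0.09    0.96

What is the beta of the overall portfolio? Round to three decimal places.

β_P = Σ w_i β_i = 0.66×0.26 + 0.09×1.20 + 0.16×1.57 + 0.09×0.96 = 0.6172

0.617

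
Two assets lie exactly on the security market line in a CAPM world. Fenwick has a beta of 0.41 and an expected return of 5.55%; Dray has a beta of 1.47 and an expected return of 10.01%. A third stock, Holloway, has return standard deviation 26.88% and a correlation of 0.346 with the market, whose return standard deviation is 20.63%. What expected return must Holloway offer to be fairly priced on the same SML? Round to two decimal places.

MRP = (10.01% − 5.55%) / (1.47 − 0.41) = 4.2075%
R_f = 5.55% − 0.41 × 4.2075% = 3.8249%
β_Holloway = ρ·σ_i/σ_m = 0.346 × 26.88 / 20.63 = 0.4508
E(R_Holloway) = R_f + β × MRP = 3.8249% + 0.4508 × 4.2075% = 5.72%

5.72%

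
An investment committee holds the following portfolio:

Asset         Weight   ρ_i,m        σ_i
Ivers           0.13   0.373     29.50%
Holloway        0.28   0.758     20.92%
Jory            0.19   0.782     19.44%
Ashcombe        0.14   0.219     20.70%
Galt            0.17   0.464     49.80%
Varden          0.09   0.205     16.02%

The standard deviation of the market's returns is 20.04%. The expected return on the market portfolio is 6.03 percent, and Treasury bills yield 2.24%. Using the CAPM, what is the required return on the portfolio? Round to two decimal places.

β_Ivers = 0.373 × 29.50% / 20.04% = 0.5491
β_Holloway = 0.758 × 20.92% / 20.04% = 0.7913
β_Jory = 0.782 × 19.44% / 20.04% = 0.7586
β_Ashcombe = 0.219 × 20.70% / 20.04% = 0.2262
β_Galt = 0.464 × 49.80% / 20.04% = 1.1531
β_Varden = 0.205 × 16.02% / 20.04% = 0.1639
β_P = Σ w_i β_i = 0.13×0.5491 + 0.28×0.7913 + 0.19×0.7586 + 0.14×0.2262 + 0.17×1.1531 + 0.09×0.1639 = 0.6795
MRP = 6.03% − 2.24% = 3.79%
E(R_P) = R_f + β_P × MRP = 2.24% + 0.6795 × 3.79% = 4.82%

4.82%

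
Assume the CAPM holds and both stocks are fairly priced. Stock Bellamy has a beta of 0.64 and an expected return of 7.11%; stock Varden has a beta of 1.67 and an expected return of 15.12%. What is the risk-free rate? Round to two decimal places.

2.13%

Both satisfy E(R) = R_f + β·MRP, so the slope of the SML is
MRP = (15.12% − 7.11%) / (1.67 − 0.64) = 8.01% / 1.03 = 7.7767%
R_f = E(R_Bellamy) − β_Bellamy·MRP = 7.11% − 0.64 × 7.7767% = 2.1329%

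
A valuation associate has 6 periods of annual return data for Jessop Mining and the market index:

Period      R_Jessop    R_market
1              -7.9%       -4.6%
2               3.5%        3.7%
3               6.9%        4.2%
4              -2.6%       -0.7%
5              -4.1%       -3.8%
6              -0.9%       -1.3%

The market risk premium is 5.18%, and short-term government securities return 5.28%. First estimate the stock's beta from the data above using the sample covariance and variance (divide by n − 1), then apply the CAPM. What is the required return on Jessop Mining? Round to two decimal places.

12.49%

Mean R_i = (-7.9 + 3.5 + 6.9 − 2.6 − 4.1 − 0.9) / 6 = -0.8500%
Mean R_m = (-4.6 + 3.7 + 4.2 − 0.7 − 3.8 − 1.3) / 6 = -0.4167%
Σ(R_i − R̄_i)(R_m − R̄_m) = 94.7150  ⇒  Cov = 94.7150 / 5 = 18.9430
Σ(R_m − R̄_m)² = 68.0683  ⇒  Var(R_m) = 68.0683 / 5 = 13.6137
β = Cov / Var(R_m) = 18.9430 / 13.6137 = 1.3915
E(R) = R_f + β × MRP = 5.28% + 1.3915 × 5.18% = 12.49%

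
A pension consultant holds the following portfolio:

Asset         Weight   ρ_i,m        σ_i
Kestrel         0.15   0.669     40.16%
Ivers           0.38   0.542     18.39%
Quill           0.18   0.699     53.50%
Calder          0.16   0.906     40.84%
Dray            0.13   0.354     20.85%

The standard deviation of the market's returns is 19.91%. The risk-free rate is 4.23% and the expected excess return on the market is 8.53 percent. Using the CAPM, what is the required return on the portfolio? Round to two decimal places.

13.41%

β_Kestrel = 0.669 × 40.16% / 19.91% = 1.3494
β_Ivers = 0.542 × 18.39% / 19.91% = 0.5006
β_Quill = 0.699 × 53.50% / 19.91% = 1.8783
β_Calder = 0.906 × 40.84% / 19.91% = 1.8584
β_Dray = 0.354 × 20.85% / 19.91% = 0.3707
β_P = Σ w_i β_i = 0.15×1.3494 + 0.38×0.5006 + 0.18×1.8783 + 0.16×1.8584 + 0.13×0.3707 = 1.0763
E(R_P) = R_f + β_P × MRP = 4.23% + 1.0763 × 8.53% = 13.41%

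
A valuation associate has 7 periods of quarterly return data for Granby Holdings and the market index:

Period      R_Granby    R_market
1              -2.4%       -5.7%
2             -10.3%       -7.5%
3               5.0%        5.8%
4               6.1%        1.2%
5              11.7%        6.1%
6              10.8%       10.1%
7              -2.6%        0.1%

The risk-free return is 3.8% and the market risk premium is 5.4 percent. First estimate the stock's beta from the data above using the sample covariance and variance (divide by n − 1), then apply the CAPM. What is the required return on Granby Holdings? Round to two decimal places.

9.91%

Mean R_i = (-2.4 − 10.3 + 5.0 + 6.1 + 11.7 + 10.8 − 2.6) / 7 = 2.6143%
Mean R_m = (-5.7 − 7.5 + 5.8 + 1.2 + 6.1 + 10.1 + 0.1) / 7 = 1.4429%
Σ(R_i − R̄_i)(R_m − R̄_m) = 281.0357  ⇒  Cov = 281.0357 / 6 = 46.8393
Σ(R_m − R̄_m)² = 248.4771  ⇒  Var(R_m) = 248.4771 / 6 = 41.4129
β = Cov / Var(R_m) = 46.8393 / 41.4129 = 1.1310
E(R) = R_f + β × MRP = 3.8% + 1.1310 × 5.4% = 9.91%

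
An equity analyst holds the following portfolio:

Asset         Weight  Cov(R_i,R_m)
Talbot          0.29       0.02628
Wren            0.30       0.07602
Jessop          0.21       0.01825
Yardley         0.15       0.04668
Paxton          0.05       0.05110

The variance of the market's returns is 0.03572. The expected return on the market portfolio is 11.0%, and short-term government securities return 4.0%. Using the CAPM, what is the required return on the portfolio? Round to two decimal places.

β_Talbot = 0.02628 / 0.03572 = 0.7357
β_Wren = 0.07602 / 0.03572 = 2.1282
β_Jessop = 0.01825 / 0.03572 = 0.5109
β_Yardley = 0.04668 / 0.03572 = 1.3068
β_Paxton = 0.05110 / 0.03572 = 1.4306
β_P = Σ w_i β_i = 0.29×0.7357 + 0.30×2.1282 + 0.21×0.5109 + 0.15×1.3068 + 0.05×1.4306 = 1.2267
MRP = 11.0% − 4.0% = 7.00%
E(R_P) = R_f + β_P × MRP = 4.0% + 1.2267 × 7.0% = 12.59%

12.59%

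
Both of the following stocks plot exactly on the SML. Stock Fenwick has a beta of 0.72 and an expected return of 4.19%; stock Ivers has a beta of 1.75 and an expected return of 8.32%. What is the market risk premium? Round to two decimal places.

4.01%

Both satisfy E(R) = R_f + β·MRP, so the slope of the SML is
MRP = (8.32% − 4.19%) / (1.75 − 0.72) = 4.13% / 1.03 = 4.0097%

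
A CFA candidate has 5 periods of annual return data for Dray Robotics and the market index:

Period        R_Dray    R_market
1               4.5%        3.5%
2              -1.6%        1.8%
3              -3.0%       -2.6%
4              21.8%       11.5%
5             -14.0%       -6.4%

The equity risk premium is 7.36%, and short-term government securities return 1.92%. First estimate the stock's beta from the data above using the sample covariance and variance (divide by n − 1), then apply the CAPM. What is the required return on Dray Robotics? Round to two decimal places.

Mean R_i = (4.5 − 1.6 − 3.0 + 21.8 − 14.0) / 5 = 1.5400%
Mean R_m = (3.5 + 1.8 − 2.6 + 11.5 − 6.4) / 5 = 1.5600%
Σ(R_i − R̄_i)(R_m − R̄_m) = 348.9580  ⇒  Cov = 348.9580 / 4 = 87.2395
Σ(R_m − R̄_m)² = 183.2920  ⇒  Var(R_m) = 183.2920 / 4 = 45.8230
β = Cov / Var(R_m) = 87.2395 / 45.8230 = 1.9038
E(R) = R_f + β × MRP = 1.92% + 1.9038 × 7.36% = 15.93%

15.93%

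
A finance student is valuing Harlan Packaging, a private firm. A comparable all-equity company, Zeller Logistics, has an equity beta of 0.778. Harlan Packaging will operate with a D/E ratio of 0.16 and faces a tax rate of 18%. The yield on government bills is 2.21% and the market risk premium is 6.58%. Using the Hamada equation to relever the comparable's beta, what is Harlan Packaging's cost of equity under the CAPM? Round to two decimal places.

β_L = β_U × [1 + (1 − t)(D/E)] = 0.778 × [1 + (1 − 0.18) × 0.16]
    = 0.778 × [1 + 0.82 × 0.16] = 0.778 × 1.1312 = 0.8801
E(R) = R_f + β_L × MRP = 2.21% + 0.8801 × 6.58% = 8.00%

8.00%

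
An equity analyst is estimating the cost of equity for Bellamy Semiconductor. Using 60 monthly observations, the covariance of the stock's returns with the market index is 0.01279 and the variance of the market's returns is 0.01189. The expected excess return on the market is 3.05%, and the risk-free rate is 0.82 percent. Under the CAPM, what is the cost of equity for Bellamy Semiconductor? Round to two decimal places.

4.10%

β = Cov(R_i, R_m) / Var(R_m) = 0.01279 / 0.01189 = 1.0757
E(R) = R_f + β × MRP = 0.82% + 1.0757 × 3.05% = 4.10%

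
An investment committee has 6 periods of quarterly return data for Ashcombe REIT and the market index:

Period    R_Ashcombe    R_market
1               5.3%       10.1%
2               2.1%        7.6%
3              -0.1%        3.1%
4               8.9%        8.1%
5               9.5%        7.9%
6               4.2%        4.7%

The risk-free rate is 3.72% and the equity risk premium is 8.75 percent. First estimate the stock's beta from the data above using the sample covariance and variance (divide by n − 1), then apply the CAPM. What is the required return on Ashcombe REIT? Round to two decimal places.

11.61%

Mean R_i = (5.3 + 2.1 − 0.1 + 8.9 + 9.5 + 4.2) / 6 = 4.9833%
Mean R_m = (10.1 + 7.6 + 3.1 + 8.1 + 7.9 + 4.7) / 6 = 6.9167%
Σ(R_i − R̄_i)(R_m − R̄_m) = 29.2517  ⇒  Cov = 29.2517 / 5 = 5.8503
Σ(R_m − R̄_m)² = 32.4483  ⇒  Var(R_m) = 32.4483 / 5 = 6.4897
β = Cov / Var(R_m) = 5.8503 / 6.4897 = 0.9015
E(R) = R_f + β × MRP = 3.72% + 0.9015 × 8.75% = 11.61%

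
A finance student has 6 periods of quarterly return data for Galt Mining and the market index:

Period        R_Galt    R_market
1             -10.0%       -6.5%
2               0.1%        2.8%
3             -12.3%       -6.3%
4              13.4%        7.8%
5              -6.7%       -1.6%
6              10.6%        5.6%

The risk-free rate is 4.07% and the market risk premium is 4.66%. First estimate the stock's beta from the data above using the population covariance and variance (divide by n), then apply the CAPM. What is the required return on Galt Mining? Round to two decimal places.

Mean R_i = (-10.0 + 0.1 − 12.3 + 13.4 − 6.7 + 10.6) / 6 = -0.8167%
Mean R_m = (-6.5 + 2.8 − 6.3 + 7.8 − 1.6 + 5.6) / 6 = 0.3000%
Σ(R_i − R̄_i)(R_m − R̄_m) = 318.8400  ⇒  Cov = 318.8400 / 6 = 53.1400
Σ(R_m − R̄_m)² = 184.0000  ⇒  Var(R_m) = 184.0000 / 6 = 30.6667
β = Cov / Var(R_m) = 53.1400 / 30.6667 = 1.7328
E(R) = R_f + β × MRP = 4.07% + 1.7328 × 4.66% = 12.14%

12.14%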